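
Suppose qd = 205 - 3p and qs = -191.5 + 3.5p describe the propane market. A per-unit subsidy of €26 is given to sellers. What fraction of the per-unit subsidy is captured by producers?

Producer share = 6/13

Pre-subsidy: 205 - 3p = -191.5 + 3.5p gives p* = 61, q* = 22.
With the subsidy, sellers receive ps = pb + 26 for each unit, where pb is the price buyers pay.
Supply in terms of pb becomes qs = -191.5 + 3.5(pb + 26) = -100.5 + 3.5pb. Setting this equal to demand: 205 - 3pb = -100.5 + 3.5pb, so pb = 47.
Sellers receive ps = 47 + 26 = 73; q' = 205 − 3·47 = 64.
Buyers' price falls by p* − pb = 61 − 47 = 14; sellers' price rises by ps − p* = 73 − 61 = 12.
So producers capture 12/26 = 6/13 of each unit of subsidy.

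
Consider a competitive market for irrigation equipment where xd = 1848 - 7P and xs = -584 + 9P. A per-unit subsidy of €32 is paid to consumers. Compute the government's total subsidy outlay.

Pre-subsidy: 1848 - 7P = -584 + 9P gives P* = 152, x* = 784.
With the rebate, buyers effectively pay Pb = Ps − 32, where Ps is the price sellers receive.
Demand in terms of Ps becomes xd = 1848 − 7(Ps − 32) = 2072 - 7Ps. Setting this equal to supply: 2072 - 7Ps = -584 + 9Ps, so Ps = 166.
Buyers pay Pb = 166 − 32 = 134; x' = -584 + 9·166 = 910.
Government outlay = subsidy × quantity = 32 × 910 = 29120.

Government cost = €29120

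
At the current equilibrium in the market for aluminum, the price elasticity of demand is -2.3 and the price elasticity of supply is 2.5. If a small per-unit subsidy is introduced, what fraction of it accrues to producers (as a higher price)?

For a small subsidy around the equilibrium, the benefit split depends on the relative slopes, which at a point are proportional to the elasticities.
Buyer share = εs/(εs + |εd|) = 2.5/(2.5 + 2.3) = 25/48; seller share = |εd|/(εs + |εd|) = 23/48.
So producers capture 23/48 of the subsidy.

Producer share = 23/48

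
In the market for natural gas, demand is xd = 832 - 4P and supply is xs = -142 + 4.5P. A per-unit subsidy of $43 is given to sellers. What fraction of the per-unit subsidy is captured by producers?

Producer share = 8/17

Pre-subsidy: 832 - 4P = -142 + 4.5P gives P* = 1948/17, x* = 6352/17.
With the subsidy, sellers receive Ps = Pb + 43 for each unit, where Pb is the price buyers pay.
Supply in terms of Pb becomes xs = -142 + 4.5(Pb + 43) = 51.5 + 4.5Pb. Setting this equal to demand: 832 - 4Pb = 51.5 + 4.5Pb, so Pb = 1561/17.
Sellers receive Ps = 1561/17 + 43 = 2292/17; x' = 832 − 4·(1561/17) = 7900/17.
Buyers' price falls by P* − Pb = 1948/17 − 1561/17 = 387/17; sellers' price rises by Ps − P* = 2292/17 − 1948/17 = 344/17.
So producers capture (344/17)/43 = 8/17 of each unit of subsidy.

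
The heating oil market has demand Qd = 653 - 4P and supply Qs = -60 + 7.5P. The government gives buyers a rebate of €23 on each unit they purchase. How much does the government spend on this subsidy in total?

Pre-subsidy: 653 - 4P = -60 + 7.5P gives P* = 62, Q* = 405.
With the rebate, buyers effectively pay Pb = Ps − 23, where Ps is the price sellers receive.
Demand in terms of Ps becomes Qd = 653 − 4(Ps − 23) = 745 - 4Ps. Setting this equal to supply: 745 - 4Ps = -60 + 7.5Ps, so Ps = 70.
Buyers pay Pb = 70 − 23 = 47; Q' = -60 + 7.5·70 = 465.
Government outlay = subsidy × quantity = 23 × 465 = 10695.

Government cost = €10695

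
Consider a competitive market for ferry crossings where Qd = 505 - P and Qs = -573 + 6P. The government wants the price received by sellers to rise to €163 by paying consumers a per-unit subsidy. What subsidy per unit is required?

At a seller price of 163, quantity supplied is -573 + 6·163 = 405.
Buyers absorb 405 only when they pay Pb with 505 − 1·Pb = 405, i.e. Pb = 100.
s = Ps − Pb = 163 − 100 = 63.

Required subsidy s = €63 per unit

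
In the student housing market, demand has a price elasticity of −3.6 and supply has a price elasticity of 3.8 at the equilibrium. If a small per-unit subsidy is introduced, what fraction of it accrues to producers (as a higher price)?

Producer share = 18/37

For a small subsidy around the equilibrium, the benefit split depends on the relative slopes, which at a point are proportional to the elasticities.
Buyer share = εs/(εs + |εd|) = 3.8/(3.8 + 3.6) = 19/37; seller share = |εd|/(εs + |εd|) = 18/37.
So producers capture 18/37 of the subsidy.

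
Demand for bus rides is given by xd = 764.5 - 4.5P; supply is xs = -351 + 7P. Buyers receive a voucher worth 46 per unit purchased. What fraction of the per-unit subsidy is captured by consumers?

Consumer share = 14/23

Pre-subsidy: 764.5 - 4.5P = -351 + 7P gives P* = 97, x* = 328.
With the rebate, buyers effectively pay Pb = Ps − 46, where Ps is the price sellers receive.
Demand in terms of Ps becomes xd = 764.5 − 4.5(Ps − 46) = 971.5 - 4.5Ps. Setting this equal to supply: 971.5 - 4.5Ps = -351 + 7Ps, so Ps = 115.
Buyers pay Pb = 115 − 46 = 69; x' = -351 + 7·115 = 454.
Buyers' price falls by P* − Pb = 97 − 69 = 28; sellers' price rises by Ps − P* = 115 − 97 = 18.
So consumers capture 28/46 = 14/23 of each unit of subsidy.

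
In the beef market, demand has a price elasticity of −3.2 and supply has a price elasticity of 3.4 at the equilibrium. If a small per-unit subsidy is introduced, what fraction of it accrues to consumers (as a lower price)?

For a small subsidy around the equilibrium, the benefit split depends on the relative slopes, which at a point are proportional to the elasticities.
Buyer share = εs/(εs + |εd|) = 3.4/(3.4 + 3.2) = 17/33; seller share = |εd|/(εs + |εd|) = 16/33.

Consumer share = 17/33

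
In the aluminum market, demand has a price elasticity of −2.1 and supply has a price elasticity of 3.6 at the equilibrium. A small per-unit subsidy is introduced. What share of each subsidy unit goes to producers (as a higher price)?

Producer share = 7/19

For a small subsidy around the equilibrium, the benefit split depends on the relative slopes, which at a point are proportional to the elasticities.
Buyer share = εs/(εs + |εd|) = 3.6/(3.6 + 2.1) = 12/19; seller share = |εd|/(εs + |εd|) = 7/19.
So producers capture 7/19 of the subsidy.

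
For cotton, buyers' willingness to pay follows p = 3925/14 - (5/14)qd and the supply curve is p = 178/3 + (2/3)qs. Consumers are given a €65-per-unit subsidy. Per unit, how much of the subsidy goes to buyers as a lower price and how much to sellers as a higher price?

Pre-subsidy: 3925/14 - (5/14)q = 178/3 + (2/3)q gives q* = 9283/43 and p* = 8740/43.
With the rebate, buyers effectively pay pb = ps − 65, where ps is the price sellers receive.
On the curves, pb = 3925/14 - (5/14)q and ps = 178/3 + (2/3)q; the wedge ps − pb = 65 gives 178/3 + (2/3)q − (3925/14 - (5/14)q) = 65, so q' = 12013/43.
Then pb = 3925/14 − (5/14)·(12013/43) = 7765/43 and ps = 178/3 + (2/3)·(12013/43) = 10560/43.
Buyers' price falls by p* − pb = 8740/43 − 7765/43 = 975/43; sellers' price rises by ps − p* = 10560/43 − 8740/43 = 1820/43.

Buyers gain 975/43 per unit; sellers gain 1820/43 per unit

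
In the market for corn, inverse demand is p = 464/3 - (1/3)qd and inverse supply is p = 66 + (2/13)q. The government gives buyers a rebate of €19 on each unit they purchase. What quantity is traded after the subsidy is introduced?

q' = 221

Pre-subsidy: 464/3 - (1/3)q = 66 + (2/13)q gives q* = 182 and p* = 94.
With the rebate, buyers effectively pay pb = ps − 19, where ps is the price sellers receive.
On the curves, pb = 464/3 - (1/3)q and ps = 66 + (2/13)q; the wedge ps − pb = 19 gives 66 + (2/13)q − (464/3 - (1/3)q) = 19, so q' = 221.
Then pb = 464/3 − (1/3)·221 = 81 and ps = 66 + (2/13)·221 = 100.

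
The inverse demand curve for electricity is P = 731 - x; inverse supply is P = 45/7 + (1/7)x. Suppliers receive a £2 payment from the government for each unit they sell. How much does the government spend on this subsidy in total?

Pre-subsidy: 731 - x = 45/7 + (1/7)x gives x* = 634 and P* = 97.
With the subsidy, sellers receive Ps = Pb + 2 for each unit, where Pb is the price buyers pay.
On the curves, Pb = 731 - x and Ps = 45/7 + (1/7)x; the wedge Ps − Pb = 2 gives 45/7 + (1/7)x − (731 - x) = 2, so x' = 635.75.
Then Pb = 731 − 1·635.75 = 95.25 and Ps = 45/7 + (1/7)·635.75 = 97.25.
Government outlay = subsidy × quantity = 2 × 635.75 = 1271.5.

Government cost = £1271.5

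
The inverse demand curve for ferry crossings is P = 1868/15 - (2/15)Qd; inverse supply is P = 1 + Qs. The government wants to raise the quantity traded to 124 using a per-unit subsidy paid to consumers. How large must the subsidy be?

Required subsidy s = 17 per unit

At Q = 124, from the demand curve buyers pay Pb = 1868/15 − (2/15)·124 = 108; from the supply curve sellers need Ps = 1 + 1·124 = 125.
The subsidy must fill the gap: s = Ps − Pb = 125 − 108 = 17.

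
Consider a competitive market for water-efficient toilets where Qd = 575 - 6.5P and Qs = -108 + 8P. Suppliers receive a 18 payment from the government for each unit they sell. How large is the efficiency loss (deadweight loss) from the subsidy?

Deadweight loss = 16848/29

Pre-subsidy: 575 - 6.5P = -108 + 8P gives P* = 1366/29, Q* = 7796/29.
With the subsidy, sellers receive Ps = Pb + 18 for each unit, where Pb is the price buyers pay.
Supply in terms of Pb becomes Qs = -108 + 8(Pb + 18) = 36 + 8Pb. Setting this equal to demand: 575 - 6.5Pb = 36 + 8Pb, so Pb = 1078/29.
Sellers receive Ps = 1078/29 + 18 = 1600/29; Q' = 575 − 6.5·(1078/29) = 9668/29.
The subsidy expands output by 9668/29 − 7796/29 = 1872/29 past the efficient level; on those units the gap between marginal cost and willingness to pay runs from 0 up to 18.
DWL = ½ × 18 × 1872/29 = 16848/29.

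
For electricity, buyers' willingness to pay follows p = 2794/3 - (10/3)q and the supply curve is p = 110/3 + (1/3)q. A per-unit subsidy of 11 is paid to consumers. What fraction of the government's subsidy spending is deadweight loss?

DWL / government spending = 3/494

Pre-subsidy: 2794/3 - (10/3)q = 110/3 + (1/3)q gives q* = 244 and p* = 118.
With the rebate, buyers effectively pay pb = ps − 11, where ps is the price sellers receive.
On the curves, pb = 2794/3 - (10/3)q and ps = 110/3 + (1/3)q; the wedge ps − pb = 11 gives 110/3 + (1/3)q − (2794/3 - (10/3)q) = 11, so q' = 247.
Then pb = 2794/3 − (10/3)·247 = 108 and ps = 110/3 + (1/3)·247 = 119.
ΔCS = ½(244 + 247)(118 − 108) = 2455; ΔPS = ½(244 + 247)(119 − 118) = 245.5.
Government spending = 11 × 247 = 2717.
DWL = ½ × 11 × (247 − 244) = 16.5; fraction = 16.5 / 2717 = 3/494.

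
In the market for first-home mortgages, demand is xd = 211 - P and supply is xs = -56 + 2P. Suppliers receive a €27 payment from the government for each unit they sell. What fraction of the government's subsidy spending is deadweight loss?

Pre-subsidy: 211 - P = -56 + 2P gives P* = 89, x* = 122.
With the subsidy, sellers receive Ps = Pb + 27 for each unit, where Pb is the price buyers pay.
Supply in terms of Pb becomes xs = -56 + 2(Pb + 27) = -2 + 2Pb. Setting this equal to demand: 211 - Pb = -2 + 2Pb, so Pb = 71.
Sellers receive Ps = 71 + 27 = 98; x' = 211 − 1·71 = 140.
ΔCS = ½(122 + 140)(89 − 71) = 2358; ΔPS = ½(122 + 140)(98 − 89) = 1179.
Government spending = 27 × 140 = 3780.
DWL = ½ × 27 × (140 − 122) = 243; fraction = 243 / 3780 = 9/140.

DWL / government spending = 9/140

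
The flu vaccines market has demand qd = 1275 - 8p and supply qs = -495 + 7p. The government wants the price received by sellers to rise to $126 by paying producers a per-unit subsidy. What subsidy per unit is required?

At a seller price of 126, quantity supplied is -495 + 7·126 = 387.
Buyers absorb 387 only when they pay pb with 1275 − 8·pb = 387, i.e. pb = 111.
s = ps − pb = 126 − 111 = 15.

Required subsidy s = $15 per unit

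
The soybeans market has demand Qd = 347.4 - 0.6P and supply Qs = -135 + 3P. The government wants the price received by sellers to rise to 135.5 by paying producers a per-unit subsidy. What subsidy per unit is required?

Required subsidy s = 9 per unit

At a seller price of 135.5, quantity supplied is -135 + 3·135.5 = 271.5.
Buyers absorb 271.5 only when they pay Pb with 347.4 − 0.6·Pb = 271.5, i.e. Pb = 126.5.
s = Ps − Pb = 135.5 − 126.5 = 9.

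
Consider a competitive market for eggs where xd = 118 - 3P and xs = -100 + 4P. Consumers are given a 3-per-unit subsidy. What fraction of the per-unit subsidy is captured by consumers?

Pre-subsidy: 118 - 3P = -100 + 4P gives P* = 218/7, x* = 172/7.
With the rebate, buyers effectively pay Pb = Ps − 3, where Ps is the price sellers receive.
Demand in terms of Ps becomes xd = 118 − 3(Ps − 3) = 127 - 3Ps. Setting this equal to supply: 127 - 3Ps = -100 + 4Ps, so Ps = 227/7.
Buyers pay Pb = 227/7 − 3 = 206/7; x' = -100 + 4·(227/7) = 208/7.
Buyers' price falls by P* − Pb = 218/7 − 206/7 = 12/7; sellers' price rises by Ps − P* = 227/7 − 218/7 = 9/7.
So consumers capture (12/7)/3 = 4/7 of each unit of subsidy.

Consumer share = 4/7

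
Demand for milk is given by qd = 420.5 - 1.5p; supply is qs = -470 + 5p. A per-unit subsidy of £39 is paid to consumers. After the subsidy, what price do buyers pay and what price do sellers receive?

Buyers pay £107; sellers receive £146

Pre-subsidy: 420.5 - 1.5p = -470 + 5p gives p* = 137, q* = 215.
With the rebate, buyers effectively pay pb = ps − 39, where ps is the price sellers receive.
Demand in terms of ps becomes qd = 420.5 − 1.5(ps − 39) = 479 - 1.5ps. Setting this equal to supply: 479 - 1.5ps = -470 + 5ps, so ps = 146.
Buyers pay pb = 146 − 39 = 107; q' = -470 + 5·146 = 260.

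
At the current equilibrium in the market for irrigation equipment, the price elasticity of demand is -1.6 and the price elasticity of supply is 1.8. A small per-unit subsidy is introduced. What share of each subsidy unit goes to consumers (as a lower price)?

Consumer share = 9/17

For a small subsidy around the equilibrium, the benefit split depends on the relative slopes, which at a point are proportional to the elasticities.
Buyer share = εs/(εs + |εd|) = 1.8/(1.8 + 1.6) = 9/17; seller share = |εd|/(εs + |εd|) = 8/17.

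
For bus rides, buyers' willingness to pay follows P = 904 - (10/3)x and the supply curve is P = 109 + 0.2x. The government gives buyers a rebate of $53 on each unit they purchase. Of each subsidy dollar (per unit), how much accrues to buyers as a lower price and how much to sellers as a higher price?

Buyers gain $50 per unit; sellers gain $3 per unit

Pre-subsidy: 904 - (10/3)x = 109 + 0.2x gives x* = 225 and P* = 154.
With the rebate, buyers effectively pay Pb = Ps − 53, where Ps is the price sellers receive.
On the curves, Pb = 904 - (10/3)x and Ps = 109 + 0.2x; the wedge Ps − Pb = 53 gives 109 + 0.2x − (904 - (10/3)x) = 53, so x' = 240.
Then Pb = 904 − (10/3)·240 = 104 and Ps = 109 + 0.2·240 = 157.
Buyers' price falls by P* − Pb = 154 − 104 = 50; sellers' price rises by Ps − P* = 157 − 154 = 3.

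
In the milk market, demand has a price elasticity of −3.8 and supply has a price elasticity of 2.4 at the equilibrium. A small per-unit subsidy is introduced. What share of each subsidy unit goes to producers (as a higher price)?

Producer share = 19/31

For a small subsidy around the equilibrium, the benefit split depends on the relative slopes, which at a point are proportional to the elasticities.
Buyer share = εs/(εs + |εd|) = 2.4/(2.4 + 3.8) = 12/31; seller share = |εd|/(εs + |εd|) = 19/31.
So producers capture 19/31 of the subsidy.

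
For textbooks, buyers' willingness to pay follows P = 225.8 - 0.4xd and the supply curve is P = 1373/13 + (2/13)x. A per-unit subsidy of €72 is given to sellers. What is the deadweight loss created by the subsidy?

Pre-subsidy: 225.8 - 0.4x = 1373/13 + (2/13)x gives x* = 217 and P* = 139.
With the subsidy, sellers receive Ps = Pb + 72 for each unit, where Pb is the price buyers pay.
On the curves, Pb = 225.8 - 0.4x and Ps = 1373/13 + (2/13)x; the wedge Ps − Pb = 72 gives 1373/13 + (2/13)x − (225.8 - 0.4x) = 72, so x' = 347.
Then Pb = 225.8 − 0.4·347 = 87 and Ps = 1373/13 + (2/13)·347 = 159.
The subsidy expands output by 347 − 217 = 130 past the efficient level; on those units the gap between marginal cost and willingness to pay runs from 0 up to 72.
DWL = ½ × 72 × 130 = 4680.

Deadweight loss = €4680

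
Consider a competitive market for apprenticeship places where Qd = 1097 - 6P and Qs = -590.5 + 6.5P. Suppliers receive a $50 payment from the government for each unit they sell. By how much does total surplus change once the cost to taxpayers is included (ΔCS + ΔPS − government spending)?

Pre-subsidy: 1097 - 6P = -590.5 + 6.5P gives P* = 135, Q* = 287.
With the subsidy, sellers receive Ps = Pb + 50 for each unit, where Pb is the price buyers pay.
Supply in terms of Pb becomes Qs = -590.5 + 6.5(Pb + 50) = -265.5 + 6.5Pb. Setting this equal to demand: 1097 - 6Pb = -265.5 + 6.5Pb, so Pb = 109.
Sellers receive Ps = 109 + 50 = 159; Q' = 1097 − 6·109 = 443.
ΔCS = ½(287 + 443)(135 − 109) = 9490; ΔPS = ½(287 + 443)(159 − 135) = 8760.
Government spending = 50 × 443 = 22150.
Net change = 9490 + 8760 − 22150 = -3900. The loss equals the DWL triangle ½·50·156.

Net change in total surplus = -$3900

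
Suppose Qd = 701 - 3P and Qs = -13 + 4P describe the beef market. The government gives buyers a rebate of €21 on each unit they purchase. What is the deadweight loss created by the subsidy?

Pre-subsidy: 701 - 3P = -13 + 4P gives P* = 102, Q* = 395.
With the rebate, buyers effectively pay Pb = Ps − 21, where Ps is the price sellers receive.
Demand in terms of Ps becomes Qd = 701 − 3(Ps − 21) = 764 - 3Ps. Setting this equal to supply: 764 - 3Ps = -13 + 4Ps, so Ps = 111.
Buyers pay Pb = 111 − 21 = 90; Q' = -13 + 4·111 = 431.
The subsidy expands output by 431 − 395 = 36 past the efficient level; on those units the gap between marginal cost and willingness to pay runs from 0 up to 21.
DWL = ½ × 21 × 36 = 378.

Deadweight loss = €378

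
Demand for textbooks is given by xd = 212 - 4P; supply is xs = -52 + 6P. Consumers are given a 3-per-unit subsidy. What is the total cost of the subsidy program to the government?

Pre-subsidy: 212 - 4P = -52 + 6P gives P* = 26.4, x* = 106.4.
With the rebate, buyers effectively pay Pb = Ps − 3, where Ps is the price sellers receive.
Demand in terms of Ps becomes xd = 212 − 4(Ps − 3) = 224 - 4Ps. Setting this equal to supply: 224 - 4Ps = -52 + 6Ps, so Ps = 27.6.
Buyers pay Pb = 27.6 − 3 = 24.6; x' = -52 + 6·27.6 = 113.6.
Government outlay = subsidy × quantity = 3 × 113.6 = 340.8.

Government cost = 340.8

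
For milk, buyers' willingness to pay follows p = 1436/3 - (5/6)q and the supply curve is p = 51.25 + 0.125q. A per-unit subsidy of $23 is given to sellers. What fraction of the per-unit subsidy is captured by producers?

Producer share = 3/23

Pre-subsidy: 1436/3 - (5/6)q = 51.25 + 0.125q gives q* = 446 and p* = 107.
With the subsidy, sellers receive ps = pb + 23 for each unit, where pb is the price buyers pay.
On the curves, pb = 1436/3 - (5/6)q and ps = 51.25 + 0.125q; the wedge ps − pb = 23 gives 51.25 + 0.125q − (1436/3 - (5/6)q) = 23, so q' = 470.
Then pb = 1436/3 − (5/6)·470 = 87 and ps = 51.25 + 0.125·470 = 110.
Buyers' price falls by p* − pb = 107 − 87 = 20; sellers' price rises by ps − p* = 110 − 107 = 3.
So producers capture 3/23 = 3/23 of each unit of subsidy.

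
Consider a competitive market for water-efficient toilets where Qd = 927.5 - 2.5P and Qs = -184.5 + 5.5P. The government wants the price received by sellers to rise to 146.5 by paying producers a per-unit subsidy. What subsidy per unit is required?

At a seller price of 146.5, quantity supplied is -184.5 + 5.5·146.5 = 621.25.
Buyers absorb 621.25 only when they pay Pb with 927.5 − 2.5·Pb = 621.25, i.e. Pb = 122.5.
s = Ps − Pb = 146.5 − 122.5 = 24.

Required subsidy s = 24 per unit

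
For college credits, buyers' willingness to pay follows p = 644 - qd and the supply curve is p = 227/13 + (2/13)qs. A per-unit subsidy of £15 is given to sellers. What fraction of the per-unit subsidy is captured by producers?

Pre-subsidy: 644 - q = 227/13 + (2/13)q gives q* = 543 and p* = 101.
With the subsidy, sellers receive ps = pb + 15 for each unit, where pb is the price buyers pay.
On the curves, pb = 644 - q and ps = 227/13 + (2/13)q; the wedge ps − pb = 15 gives 227/13 + (2/13)q − (644 - q) = 15, so q' = 556.
Then pb = 644 − 1·556 = 88 and ps = 227/13 + (2/13)·556 = 103.
Buyers' price falls by p* − pb = 101 − 88 = 13; sellers' price rises by ps − p* = 103 − 101 = 2.
So producers capture 2/15 = 2/15 of each unit of subsidy.

Producer share = 2/15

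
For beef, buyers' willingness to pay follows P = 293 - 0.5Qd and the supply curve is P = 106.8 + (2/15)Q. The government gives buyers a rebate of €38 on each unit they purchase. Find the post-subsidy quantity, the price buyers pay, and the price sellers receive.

Q' = 354; buyers pay €116; sellers receive €154

Pre-subsidy: 293 - 0.5Q = 106.8 + (2/15)Q gives Q* = 294 and P* = 146.
With the rebate, buyers effectively pay Pb = Ps − 38, where Ps is the price sellers receive.
On the curves, Pb = 293 - 0.5Q and Ps = 106.8 + (2/15)Q; the wedge Ps − Pb = 38 gives 106.8 + (2/15)Q − (293 - 0.5Q) = 38, so Q' = 354.
Then Pb = 293 − 0.5·354 = 116 and Ps = 106.8 + (2/15)·354 = 154.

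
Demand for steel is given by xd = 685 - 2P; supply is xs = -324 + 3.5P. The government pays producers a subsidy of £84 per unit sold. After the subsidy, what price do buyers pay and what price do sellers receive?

Pre-subsidy: 685 - 2P = -324 + 3.5P gives P* = 2018/11, x* = 3499/11.
With the subsidy, sellers receive Ps = Pb + 84 for each unit, where Pb is the price buyers pay.
Supply in terms of Pb becomes xs = -324 + 3.5(Pb + 84) = -30 + 3.5Pb. Setting this equal to demand: 685 - 2Pb = -30 + 3.5Pb, so Pb = 130.
Sellers receive Ps = 130 + 84 = 214; x' = 685 − 2·130 = 425.

Buyers pay £130; sellers receive £214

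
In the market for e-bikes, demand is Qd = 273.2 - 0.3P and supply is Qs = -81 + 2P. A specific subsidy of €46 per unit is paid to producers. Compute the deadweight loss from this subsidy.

Deadweight loss = €276

Pre-subsidy: 273.2 - 0.3P = -81 + 2P gives P* = 154, Q* = 227.
With the subsidy, sellers receive Ps = Pb + 46 for each unit, where Pb is the price buyers pay.
Supply in terms of Pb becomes Qs = -81 + 2(Pb + 46) = 11 + 2Pb. Setting this equal to demand: 273.2 - 0.3Pb = 11 + 2Pb, so Pb = 114.
Sellers receive Ps = 114 + 46 = 160; Q' = 273.2 − 0.3·114 = 239.
The subsidy expands output by 239 − 227 = 12 past the efficient level; on those units the gap between marginal cost and willingness to pay runs from 0 up to 46.
DWL = ½ × 46 × 12 = 276.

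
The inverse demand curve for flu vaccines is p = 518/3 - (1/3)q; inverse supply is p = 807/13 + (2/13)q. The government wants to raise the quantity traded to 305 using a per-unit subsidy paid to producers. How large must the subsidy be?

Required subsidy s = 38 per unit

At q = 305, from the demand curve buyers pay pb = 518/3 − (1/3)·305 = 71; from the supply curve sellers need ps = 807/13 + (2/13)·305 = 109.
The subsidy must fill the gap: s = ps − pb = 109 − 71 = 38.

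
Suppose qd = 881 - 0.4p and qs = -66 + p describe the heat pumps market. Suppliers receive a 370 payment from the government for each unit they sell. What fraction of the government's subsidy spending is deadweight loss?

Pre-subsidy: 881 - 0.4p = -66 + p gives p* = 4735/7, q* = 4273/7.
With the subsidy, sellers receive ps = pb + 370 for each unit, where pb is the price buyers pay.
Supply in terms of pb becomes qs = -66 + 1(pb + 370) = 304 + pb. Setting this equal to demand: 881 - 0.4pb = 304 + pb, so pb = 2885/7.
Sellers receive ps = 2885/7 + 370 = 5475/7; q' = 881 − 0.4·(2885/7) = 5013/7.
ΔCS = ½(4273/7 + 5013/7)(4735/7 − 2885/7) = 8589550/49; ΔPS = ½(4273/7 + 5013/7)(5475/7 − 4735/7) = 3435820/49.
Government spending = 370 × 5013/7 = 1854810/7.
DWL = ½ × 370 × (5013/7 − 4273/7) = 136900/7; fraction = (136900/7) / (1854810/7) = 370/5013.

DWL / government spending = 370/5013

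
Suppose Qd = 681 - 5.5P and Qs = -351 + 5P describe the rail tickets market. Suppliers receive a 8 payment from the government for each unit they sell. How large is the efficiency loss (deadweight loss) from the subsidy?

Pre-subsidy: 681 - 5.5P = -351 + 5P gives P* = 688/7, Q* = 983/7.
With the subsidy, sellers receive Ps = Pb + 8 for each unit, where Pb is the price buyers pay.
Supply in terms of Pb becomes Qs = -351 + 5(Pb + 8) = -311 + 5Pb. Setting this equal to demand: 681 - 5.5Pb = -311 + 5Pb, so Pb = 1984/21.
Sellers receive Ps = 1984/21 + 8 = 2152/21; Q' = 681 − 5.5·(1984/21) = 3389/21.
The subsidy expands output by 3389/21 − 983/7 = 440/21 past the efficient level; on those units the gap between marginal cost and willingness to pay runs from 0 up to 8.
DWL = ½ × 8 × 440/21 = 1760/21.

Deadweight loss = 1760/21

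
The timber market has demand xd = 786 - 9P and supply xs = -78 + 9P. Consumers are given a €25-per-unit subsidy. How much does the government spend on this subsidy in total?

Government cost = €11662.5

Pre-subsidy: 786 - 9P = -78 + 9P gives P* = 48, x* = 354.
With the rebate, buyers effectively pay Pb = Ps − 25, where Ps is the price sellers receive.
Demand in terms of Ps becomes xd = 786 − 9(Ps − 25) = 1011 - 9Ps. Setting this equal to supply: 1011 - 9Ps = -78 + 9Ps, so Ps = 60.5.
Buyers pay Pb = 60.5 − 25 = 35.5; x' = -78 + 9·60.5 = 466.5.
Government outlay = subsidy × quantity = 25 × 466.5 = 11662.5.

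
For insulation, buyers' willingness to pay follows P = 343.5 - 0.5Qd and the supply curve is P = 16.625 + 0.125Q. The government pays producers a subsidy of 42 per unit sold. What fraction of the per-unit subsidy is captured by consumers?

Pre-subsidy: 343.5 - 0.5Q = 16.625 + 0.125Q gives Q* = 523 and P* = 82.
With the subsidy, sellers receive Ps = Pb + 42 for each unit, where Pb is the price buyers pay.
On the curves, Pb = 343.5 - 0.5Q and Ps = 16.625 + 0.125Q; the wedge Ps − Pb = 42 gives 16.625 + 0.125Q − (343.5 - 0.5Q) = 42, so Q' = 590.2.
Then Pb = 343.5 − 0.5·590.2 = 48.4 and Ps = 16.625 + 0.125·590.2 = 90.4.
Buyers' price falls by P* − Pb = 82 − 48.4 = 33.6; sellers' price rises by Ps − P* = 90.4 − 82 = 8.4.
So consumers capture 33.6/42 = 0.8 of each unit of subsidy.

Consumer share = 0.8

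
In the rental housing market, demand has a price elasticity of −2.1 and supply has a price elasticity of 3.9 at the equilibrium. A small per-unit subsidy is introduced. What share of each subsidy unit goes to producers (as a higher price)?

For a small subsidy around the equilibrium, the benefit split depends on the relative slopes, which at a point are proportional to the elasticities.
Buyer share = εs/(εs + |εd|) = 3.9/(3.9 + 2.1) = 0.65; seller share = |εd|/(εs + |εd|) = 0.35.
So producers capture 0.35 of the subsidy.

Producer share = 0.35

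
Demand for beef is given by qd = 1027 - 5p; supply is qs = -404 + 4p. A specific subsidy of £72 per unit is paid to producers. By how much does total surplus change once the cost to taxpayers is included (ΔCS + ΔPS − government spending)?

Pre-subsidy: 1027 - 5p = -404 + 4p gives p* = 159, q* = 232.
With the subsidy, sellers receive ps = pb + 72 for each unit, where pb is the price buyers pay.
Supply in terms of pb becomes qs = -404 + 4(pb + 72) = -116 + 4pb. Setting this equal to demand: 1027 - 5pb = -116 + 4pb, so pb = 127.
Sellers receive ps = 127 + 72 = 199; q' = 1027 − 5·127 = 392.
ΔCS = ½(232 + 392)(159 − 127) = 9984; ΔPS = ½(232 + 392)(199 − 159) = 12480.
Government spending = 72 × 392 = 28224.
Net change = 9984 + 12480 − 28224 = -5760. The loss equals the DWL triangle ½·72·160.

Net change in total surplus = -£5760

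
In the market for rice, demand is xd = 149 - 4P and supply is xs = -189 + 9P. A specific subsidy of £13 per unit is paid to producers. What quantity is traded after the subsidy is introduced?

Pre-subsidy: 149 - 4P = -189 + 9P gives P* = 26, x* = 45.
With the subsidy, sellers receive Ps = Pb + 13 for each unit, where Pb is the price buyers pay.
Supply in terms of Pb becomes xs = -189 + 9(Pb + 13) = -72 + 9Pb. Setting this equal to demand: 149 - 4Pb = -72 + 9Pb, so Pb = 17.
Sellers receive Ps = 17 + 13 = 30; x' = 149 − 4·17 = 81.

x' = 81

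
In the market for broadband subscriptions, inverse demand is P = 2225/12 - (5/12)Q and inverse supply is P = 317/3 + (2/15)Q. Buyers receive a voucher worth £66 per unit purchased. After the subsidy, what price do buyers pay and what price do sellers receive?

Buyers pay £75; sellers receive £141

Pre-subsidy: 2225/12 - (5/12)Q = 317/3 + (2/15)Q gives Q* = 145 and P* = 125.
With the rebate, buyers effectively pay Pb = Ps − 66, where Ps is the price sellers receive.
On the curves, Pb = 2225/12 - (5/12)Q and Ps = 317/3 + (2/15)Q; the wedge Ps − Pb = 66 gives 317/3 + (2/15)Q − (2225/12 - (5/12)Q) = 66, so Q' = 265.
Then Pb = 2225/12 − (5/12)·265 = 75 and Ps = 317/3 + (2/15)·265 = 141.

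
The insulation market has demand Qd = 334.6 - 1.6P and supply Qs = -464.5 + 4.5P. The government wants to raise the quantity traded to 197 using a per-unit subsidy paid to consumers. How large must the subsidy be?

At Q = 197, invert demand for the buyer price: Pb = (334.6 − 197)/1.6 = 86; invert supply for the seller price: Ps = (197 − (-464.5))/4.5 = 147.
The subsidy must fill the gap: s = Ps − Pb = 147 − 86 = 61.

Required subsidy s = 61 per unit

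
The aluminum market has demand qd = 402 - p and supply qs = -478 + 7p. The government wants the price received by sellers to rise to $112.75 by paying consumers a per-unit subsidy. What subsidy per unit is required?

At a seller price of 112.75, quantity supplied is -478 + 7·112.75 = 311.25.
Buyers absorb 311.25 only when they pay pb with 402 − 1·pb = 311.25, i.e. pb = 90.75.
s = ps − pb = 112.75 − 90.75 = 22.

Required subsidy s = $22 per unit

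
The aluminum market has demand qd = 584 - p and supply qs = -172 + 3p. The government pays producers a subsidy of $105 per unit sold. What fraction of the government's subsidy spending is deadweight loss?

Pre-subsidy: 584 - p = -172 + 3p gives p* = 189, q* = 395.
With the subsidy, sellers receive ps = pb + 105 for each unit, where pb is the price buyers pay.
Supply in terms of pb becomes qs = -172 + 3(pb + 105) = 143 + 3pb. Setting this equal to demand: 584 - pb = 143 + 3pb, so pb = 110.25.
Sellers receive ps = 110.25 + 105 = 215.25; q' = 584 − 1·110.25 = 473.75.
ΔCS = ½(395 + 473.75)(189 − 110.25) = 34207.03125; ΔPS = ½(395 + 473.75)(215.25 − 189) = 11402.34375.
Government spending = 105 × 473.75 = 49743.75.
DWL = ½ × 105 × (473.75 − 395) = 4134.375; fraction = 4134.375 / 49743.75 = 63/758.

DWL / government spending = 63/758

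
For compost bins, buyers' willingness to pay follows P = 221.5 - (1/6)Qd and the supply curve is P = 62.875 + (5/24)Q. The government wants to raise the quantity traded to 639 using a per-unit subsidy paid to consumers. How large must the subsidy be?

Required subsidy s = 81 per unit

At Q = 639, from the demand curve buyers pay Pb = 221.5 − (1/6)·639 = 115; from the supply curve sellers need Ps = 62.875 + (5/24)·639 = 196.
The subsidy must fill the gap: s = Ps − Pb = 196 − 115 = 81.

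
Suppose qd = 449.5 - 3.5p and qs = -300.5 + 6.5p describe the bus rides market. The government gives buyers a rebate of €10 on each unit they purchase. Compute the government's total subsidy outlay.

Pre-subsidy: 449.5 - 3.5p = -300.5 + 6.5p gives p* = 75, q* = 187.
With the rebate, buyers effectively pay pb = ps − 10, where ps is the price sellers receive.
Demand in terms of ps becomes qd = 449.5 − 3.5(ps − 10) = 484.5 - 3.5ps. Setting this equal to supply: 484.5 - 3.5ps = -300.5 + 6.5ps, so ps = 78.5.
Buyers pay pb = 78.5 − 10 = 68.5; q' = -300.5 + 6.5·78.5 = 209.75.
Government outlay = subsidy × quantity = 10 × 209.75 = 2097.5.

Government cost = €2097.5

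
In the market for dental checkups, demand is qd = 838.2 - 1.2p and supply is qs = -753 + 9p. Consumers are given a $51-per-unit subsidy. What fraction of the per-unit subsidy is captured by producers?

Pre-subsidy: 838.2 - 1.2p = -753 + 9p gives p* = 156, q* = 651.
With the rebate, buyers effectively pay pb = ps − 51, where ps is the price sellers receive.
Demand in terms of ps becomes qd = 838.2 − 1.2(ps − 51) = 899.4 - 1.2ps. Setting this equal to supply: 899.4 - 1.2ps = -753 + 9ps, so ps = 162.
Buyers pay pb = 162 − 51 = 111; q' = -753 + 9·162 = 705.
Buyers' price falls by p* − pb = 156 − 111 = 45; sellers' price rises by ps − p* = 162 − 156 = 6.
So producers capture 6/51 = 2/17 of each unit of subsidy.

Producer share = 2/17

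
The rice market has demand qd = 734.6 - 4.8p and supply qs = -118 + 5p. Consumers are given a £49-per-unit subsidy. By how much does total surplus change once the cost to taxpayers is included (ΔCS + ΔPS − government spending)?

Net change in total surplus = -£2940

Pre-subsidy: 734.6 - 4.8p = -118 + 5p gives p* = 87, q* = 317.
With the rebate, buyers effectively pay pb = ps − 49, where ps is the price sellers receive.
Demand in terms of ps becomes qd = 734.6 − 4.8(ps − 49) = 969.8 - 4.8ps. Setting this equal to supply: 969.8 - 4.8ps = -118 + 5ps, so ps = 111.
Buyers pay pb = 111 − 49 = 62; q' = -118 + 5·111 = 437.
ΔCS = ½(317 + 437)(87 − 62) = 9425; ΔPS = ½(317 + 437)(111 − 87) = 9048.
Government spending = 49 × 437 = 21413.
Net change = 9425 + 9048 − 21413 = -2940. The loss equals the DWL triangle ½·49·120.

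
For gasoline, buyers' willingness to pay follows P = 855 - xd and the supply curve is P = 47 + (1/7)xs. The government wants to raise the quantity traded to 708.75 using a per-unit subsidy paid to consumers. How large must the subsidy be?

At x = 708.75, from the demand curve buyers pay Pb = 855 − 1·708.75 = 146.25; from the supply curve sellers need Ps = 47 + (1/7)·708.75 = 148.25.
The subsidy must fill the gap: s = Ps − Pb = 148.25 − 146.25 = 2.

Required subsidy s = 2 per unit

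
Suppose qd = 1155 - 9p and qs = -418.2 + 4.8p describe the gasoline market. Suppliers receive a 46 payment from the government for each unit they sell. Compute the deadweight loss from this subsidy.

Pre-subsidy: 1155 - 9p = -418.2 + 4.8p gives p* = 114, q* = 129.
With the subsidy, sellers receive ps = pb + 46 for each unit, where pb is the price buyers pay.
Supply in terms of pb becomes qs = -418.2 + 4.8(pb + 46) = -197.4 + 4.8pb. Setting this equal to demand: 1155 - 9pb = -197.4 + 4.8pb, so pb = 98.
Sellers receive ps = 98 + 46 = 144; q' = 1155 − 9·98 = 273.
The subsidy expands output by 273 − 129 = 144 past the efficient level; on those units the gap between marginal cost and willingness to pay runs from 0 up to 46.
DWL = ½ × 46 × 144 = 3312.

Deadweight loss = 3312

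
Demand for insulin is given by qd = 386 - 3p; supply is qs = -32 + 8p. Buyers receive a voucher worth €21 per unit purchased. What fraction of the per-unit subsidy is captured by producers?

Pre-subsidy: 386 - 3p = -32 + 8p gives p* = 38, q* = 272.
With the rebate, buyers effectively pay pb = ps − 21, where ps is the price sellers receive.
Demand in terms of ps becomes qd = 386 − 3(ps − 21) = 449 - 3ps. Setting this equal to supply: 449 - 3ps = -32 + 8ps, so ps = 481/11.
Buyers pay pb = 481/11 − 21 = 250/11; q' = -32 + 8·(481/11) = 3496/11.
Buyers' price falls by p* − pb = 38 − 250/11 = 168/11; sellers' price rises by ps − p* = 481/11 − 38 = 63/11.
So producers capture (63/11)/21 = 3/11 of each unit of subsidy.

Producer share = 3/11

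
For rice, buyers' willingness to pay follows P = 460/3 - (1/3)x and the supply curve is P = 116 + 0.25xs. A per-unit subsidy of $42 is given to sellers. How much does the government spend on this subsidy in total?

Pre-subsidy: 460/3 - (1/3)x = 116 + 0.25x gives x* = 64 and P* = 132.
With the subsidy, sellers receive Ps = Pb + 42 for each unit, where Pb is the price buyers pay.
On the curves, Pb = 460/3 - (1/3)x and Ps = 116 + 0.25x; the wedge Ps − Pb = 42 gives 116 + 0.25x − (460/3 - (1/3)x) = 42, so x' = 136.
Then Pb = 460/3 − (1/3)·136 = 108 and Ps = 116 + 0.25·136 = 150.
Government outlay = subsidy × quantity = 42 × 136 = 5712.

Government cost = $5712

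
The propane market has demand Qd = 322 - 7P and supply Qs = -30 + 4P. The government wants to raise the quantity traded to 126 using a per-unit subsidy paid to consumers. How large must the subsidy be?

At Q = 126, invert demand for the buyer price: Pb = (322 − 126)/7 = 28; invert supply for the seller price: Ps = (126 − (-30))/4 = 39.
The subsidy must fill the gap: s = Ps − Pb = 39 − 28 = 11.

Required subsidy s = 11 per unit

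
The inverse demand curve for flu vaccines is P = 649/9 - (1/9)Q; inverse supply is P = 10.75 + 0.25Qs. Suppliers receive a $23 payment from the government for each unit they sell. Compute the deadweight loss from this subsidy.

Pre-subsidy: 649/9 - (1/9)Q = 10.75 + 0.25Q gives Q* = 2209/13 and P* = 692/13.
With the subsidy, sellers receive Ps = Pb + 23 for each unit, where Pb is the price buyers pay.
On the curves, Pb = 649/9 - (1/9)Q and Ps = 10.75 + 0.25Q; the wedge Ps − Pb = 23 gives 10.75 + 0.25Q − (649/9 - (1/9)Q) = 23, so Q' = 3037/13.
Then Pb = 649/9 − (1/9)·(3037/13) = 600/13 and Ps = 10.75 + 0.25·(3037/13) = 899/13.
The subsidy expands output by 3037/13 − 2209/13 = 828/13 past the efficient level; on those units the gap between marginal cost and willingness to pay runs from 0 up to 23.
DWL = ½ × 23 × 828/13 = 9522/13.

Deadweight loss = 9522/13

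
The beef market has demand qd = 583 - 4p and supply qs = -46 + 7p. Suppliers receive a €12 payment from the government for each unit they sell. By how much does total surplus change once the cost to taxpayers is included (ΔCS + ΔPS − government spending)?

Net change in total surplus = -2016/11

Pre-subsidy: 583 - 4p = -46 + 7p gives p* = 629/11, q* = 3897/11.
With the subsidy, sellers receive ps = pb + 12 for each unit, where pb is the price buyers pay.
Supply in terms of pb becomes qs = -46 + 7(pb + 12) = 38 + 7pb. Setting this equal to demand: 583 - 4pb = 38 + 7pb, so pb = 545/11.
Sellers receive ps = 545/11 + 12 = 677/11; q' = 583 − 4·(545/11) = 4233/11.
ΔCS = ½(3897/11 + 4233/11)(629/11 − 545/11) = 341460/121; ΔPS = ½(3897/11 + 4233/11)(677/11 − 629/11) = 195120/121.
Government spending = 12 × 4233/11 = 50796/11.
Net change = 341460/121 + 195120/121 − 50796/11 = -2016/11. The loss equals the DWL triangle ½·12·336/11.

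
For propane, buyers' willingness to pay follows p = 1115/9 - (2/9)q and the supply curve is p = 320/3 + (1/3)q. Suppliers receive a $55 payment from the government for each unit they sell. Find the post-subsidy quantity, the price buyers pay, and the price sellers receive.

Pre-subsidy: 1115/9 - (2/9)q = 320/3 + (1/3)q gives q* = 31 and p* = 117.
With the subsidy, sellers receive ps = pb + 55 for each unit, where pb is the price buyers pay.
On the curves, pb = 1115/9 - (2/9)q and ps = 320/3 + (1/3)q; the wedge ps − pb = 55 gives 320/3 + (1/3)q − (1115/9 - (2/9)q) = 55, so q' = 130.
Then pb = 1115/9 − (2/9)·130 = 95 and ps = 320/3 + (1/3)·130 = 150.

q' = 130; buyers pay $95; sellers receive $150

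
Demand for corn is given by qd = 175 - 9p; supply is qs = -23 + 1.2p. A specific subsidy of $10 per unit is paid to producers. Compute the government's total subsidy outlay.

Government cost = 1850/17

Pre-subsidy: 175 - 9p = -23 + 1.2p gives p* = 330/17, q* = 5/17.
With the subsidy, sellers receive ps = pb + 10 for each unit, where pb is the price buyers pay.
Supply in terms of pb becomes qs = -23 + 1.2(pb + 10) = -11 + 1.2pb. Setting this equal to demand: 175 - 9pb = -11 + 1.2pb, so pb = 310/17.
Sellers receive ps = 310/17 + 10 = 480/17; q' = 175 − 9·(310/17) = 185/17.
Government outlay = subsidy × quantity = 10 × 185/17 = 1850/17.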